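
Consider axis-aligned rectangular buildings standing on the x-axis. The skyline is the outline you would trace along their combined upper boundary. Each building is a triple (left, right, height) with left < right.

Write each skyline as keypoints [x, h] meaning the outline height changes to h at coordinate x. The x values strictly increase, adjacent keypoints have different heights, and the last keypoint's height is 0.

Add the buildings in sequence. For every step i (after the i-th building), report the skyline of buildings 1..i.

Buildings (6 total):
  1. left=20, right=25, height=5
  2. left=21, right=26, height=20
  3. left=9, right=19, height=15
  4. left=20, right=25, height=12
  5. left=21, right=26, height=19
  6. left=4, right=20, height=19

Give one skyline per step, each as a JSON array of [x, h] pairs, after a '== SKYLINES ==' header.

== SKYLINES ==
[[20,5],[25,0]]
[[20,5],[21,20],[26,0]]
[[9,15],[19,0],[20,5],[21,20],[26,0]]
[[9,15],[19,0],[20,12],[21,20],[26,0]]
[[9,15],[19,0],[20,12],[21,20],[26,0]]
[[4,19],[20,12],[21,20],[26,0]]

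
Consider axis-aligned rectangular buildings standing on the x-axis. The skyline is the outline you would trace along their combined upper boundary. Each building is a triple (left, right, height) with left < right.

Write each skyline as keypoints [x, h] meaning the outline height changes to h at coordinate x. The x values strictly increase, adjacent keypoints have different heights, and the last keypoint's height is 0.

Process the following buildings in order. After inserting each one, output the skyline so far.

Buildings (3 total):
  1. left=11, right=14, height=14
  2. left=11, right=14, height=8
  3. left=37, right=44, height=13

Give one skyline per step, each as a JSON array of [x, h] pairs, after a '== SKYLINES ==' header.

== SKYLINES ==
[[11,14],[14,0]]
[[11,14],[14,0]]
[[11,14],[14,0],[37,13],[44,0]]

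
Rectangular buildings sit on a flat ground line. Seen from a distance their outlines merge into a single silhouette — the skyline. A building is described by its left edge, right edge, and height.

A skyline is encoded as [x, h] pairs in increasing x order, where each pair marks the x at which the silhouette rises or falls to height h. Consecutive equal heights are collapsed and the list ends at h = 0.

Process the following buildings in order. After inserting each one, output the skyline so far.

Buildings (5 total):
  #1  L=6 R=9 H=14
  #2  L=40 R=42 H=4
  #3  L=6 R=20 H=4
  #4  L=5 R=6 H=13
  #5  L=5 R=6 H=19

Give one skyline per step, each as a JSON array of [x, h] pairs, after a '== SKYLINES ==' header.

== SKYLINES ==
[[6,14],[9,0]]
[[6,14],[9,0],[40,4],[42,0]]
[[6,14],[9,4],[20,0],[40,4],[42,0]]
[[5,13],[6,14],[9,4],[20,0],[40,4],[42,0]]
[[5,19],[6,14],[9,4],[20,0],[40,4],[42,0]]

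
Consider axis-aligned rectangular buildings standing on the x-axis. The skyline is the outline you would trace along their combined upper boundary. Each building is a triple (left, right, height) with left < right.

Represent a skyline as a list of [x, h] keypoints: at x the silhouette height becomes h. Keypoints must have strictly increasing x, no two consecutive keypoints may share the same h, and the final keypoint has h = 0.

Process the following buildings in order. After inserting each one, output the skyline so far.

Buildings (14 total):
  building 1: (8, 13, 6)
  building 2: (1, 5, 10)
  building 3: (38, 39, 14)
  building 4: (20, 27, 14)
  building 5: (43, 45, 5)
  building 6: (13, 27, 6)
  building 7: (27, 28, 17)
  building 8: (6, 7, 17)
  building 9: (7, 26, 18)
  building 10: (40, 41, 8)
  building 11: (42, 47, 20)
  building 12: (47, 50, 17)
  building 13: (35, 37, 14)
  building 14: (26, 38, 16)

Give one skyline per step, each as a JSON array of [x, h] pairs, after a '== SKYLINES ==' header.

== SKYLINES ==
[[8,6],[13,0]]
[[1,10],[5,0],[8,6],[13,0]]
[[1,10],[5,0],[8,6],[13,0],[38,14],[39,0]]
[[1,10],[5,0],[8,6],[13,0],[20,14],[27,0],[38,14],[39,0]]
[[1,10],[5,0],[8,6],[13,0],[20,14],[27,0],[38,14],[39,0],[43,5],[45,0]]
[[1,10],[5,0],[8,6],[20,14],[27,0],[38,14],[39,0],[43,5],[45,0]]
[[1,10],[5,0],[8,6],[20,14],[27,17],[28,0],[38,14],[39,0],[43,5],[45,0]]
[[1,10],[5,0],[6,17],[7,0],[8,6],[20,14],[27,17],[28,0],[38,14],[39,0],[43,5],[45,0]]
[[1,10],[5,0],[6,17],[7,18],[26,14],[27,17],[28,0],[38,14],[39,0],[43,5],[45,0]]
[[1,10],[5,0],[6,17],[7,18],[26,14],[27,17],[28,0],[38,14],[39,0],[40,8],[41,0],[43,5],[45,0]]
[[1,10],[5,0],[6,17],[7,18],[26,14],[27,17],[28,0],[38,14],[39,0],[40,8],[41,0],[42,20],[47,0]]
[[1,10],[5,0],[6,17],[7,18],[26,14],[27,17],[28,0],[38,14],[39,0],[40,8],[41,0],[42,20],[47,17],[50,0]]
[[1,10],[5,0],[6,17],[7,18],[26,14],[27,17],[28,0],[35,14],[37,0],[38,14],[39,0],[40,8],[41,0],[42,20],[47,17],[50,0]]
[[1,10],[5,0],[6,17],[7,18],[26,16],[27,17],[28,16],[38,14],[39,0],[40,8],[41,0],[42,20],[47,17],[50,0]]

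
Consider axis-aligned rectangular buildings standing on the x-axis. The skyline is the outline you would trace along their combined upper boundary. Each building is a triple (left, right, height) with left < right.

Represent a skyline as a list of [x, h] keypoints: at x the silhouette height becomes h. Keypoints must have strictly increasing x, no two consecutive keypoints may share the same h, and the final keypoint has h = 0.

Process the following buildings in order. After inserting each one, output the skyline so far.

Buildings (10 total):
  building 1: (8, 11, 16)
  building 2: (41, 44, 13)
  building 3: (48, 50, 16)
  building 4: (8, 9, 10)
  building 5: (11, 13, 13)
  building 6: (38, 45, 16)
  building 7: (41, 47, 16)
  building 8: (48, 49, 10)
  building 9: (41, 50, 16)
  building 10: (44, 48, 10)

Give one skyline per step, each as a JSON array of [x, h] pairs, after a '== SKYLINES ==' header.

== SKYLINES ==
[[8,16],[11,0]]
[[8,16],[11,0],[41,13],[44,0]]
[[8,16],[11,0],[41,13],[44,0],[48,16],[50,0]]
[[8,16],[11,0],[41,13],[44,0],[48,16],[50,0]]
[[8,16],[11,13],[13,0],[41,13],[44,0],[48,16],[50,0]]
[[8,16],[11,13],[13,0],[38,16],[45,0],[48,16],[50,0]]
[[8,16],[11,13],[13,0],[38,16],[47,0],[48,16],[50,0]]
[[8,16],[11,13],[13,0],[38,16],[47,0],[48,16],[50,0]]
[[8,16],[11,13],[13,0],[38,16],[50,0]]
[[8,16],[11,13],[13,0],[38,16],[50,0]]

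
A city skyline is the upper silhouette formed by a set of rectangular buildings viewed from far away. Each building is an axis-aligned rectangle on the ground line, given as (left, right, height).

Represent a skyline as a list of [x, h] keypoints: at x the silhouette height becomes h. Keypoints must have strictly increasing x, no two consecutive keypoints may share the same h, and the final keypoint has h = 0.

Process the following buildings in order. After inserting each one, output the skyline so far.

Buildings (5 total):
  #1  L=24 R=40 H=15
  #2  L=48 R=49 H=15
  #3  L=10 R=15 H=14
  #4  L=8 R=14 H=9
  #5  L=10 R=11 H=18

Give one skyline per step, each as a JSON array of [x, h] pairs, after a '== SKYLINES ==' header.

== SKYLINES ==
[[24,15],[40,0]]
[[24,15],[40,0],[48,15],[49,0]]
[[10,14],[15,0],[24,15],[40,0],[48,15],[49,0]]
[[8,9],[10,14],[15,0],[24,15],[40,0],[48,15],[49,0]]
[[8,9],[10,18],[11,14],[15,0],[24,15],[40,0],[48,15],[49,0]]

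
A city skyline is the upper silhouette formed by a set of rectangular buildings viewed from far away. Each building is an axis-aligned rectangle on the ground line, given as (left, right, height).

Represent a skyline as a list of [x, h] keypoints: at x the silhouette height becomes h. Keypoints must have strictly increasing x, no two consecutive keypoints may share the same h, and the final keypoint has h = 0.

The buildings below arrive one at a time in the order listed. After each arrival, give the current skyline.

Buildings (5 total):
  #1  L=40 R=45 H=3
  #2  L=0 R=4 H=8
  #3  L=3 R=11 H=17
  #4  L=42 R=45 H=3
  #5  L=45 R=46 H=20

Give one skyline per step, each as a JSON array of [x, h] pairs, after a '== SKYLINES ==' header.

== SKYLINES ==
[[40,3],[45,0]]
[[0,8],[4,0],[40,3],[45,0]]
[[0,8],[3,17],[11,0],[40,3],[45,0]]
[[0,8],[3,17],[11,0],[40,3],[45,0]]
[[0,8],[3,17],[11,0],[40,3],[45,20],[46,0]]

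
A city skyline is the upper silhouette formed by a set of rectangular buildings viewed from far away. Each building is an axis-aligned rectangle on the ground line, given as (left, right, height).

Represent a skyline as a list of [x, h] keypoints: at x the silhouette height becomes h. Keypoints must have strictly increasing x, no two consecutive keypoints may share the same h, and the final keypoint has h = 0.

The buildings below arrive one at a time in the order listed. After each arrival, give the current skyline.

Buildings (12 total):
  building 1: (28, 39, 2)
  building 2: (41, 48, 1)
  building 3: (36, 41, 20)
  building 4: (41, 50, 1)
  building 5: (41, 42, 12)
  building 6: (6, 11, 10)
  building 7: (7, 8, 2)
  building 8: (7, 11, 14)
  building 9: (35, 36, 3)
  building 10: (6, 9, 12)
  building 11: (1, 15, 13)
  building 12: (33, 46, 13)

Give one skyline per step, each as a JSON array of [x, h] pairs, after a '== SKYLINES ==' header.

== SKYLINES ==
[[28,2],[39,0]]
[[28,2],[39,0],[41,1],[48,0]]
[[28,2],[36,20],[41,1],[48,0]]
[[28,2],[36,20],[41,1],[50,0]]
[[28,2],[36,20],[41,12],[42,1],[50,0]]
[[6,10],[11,0],[28,2],[36,20],[41,12],[42,1],[50,0]]
[[6,10],[11,0],[28,2],[36,20],[41,12],[42,1],[50,0]]
[[6,10],[7,14],[11,0],[28,2],[36,20],[41,12],[42,1],[50,0]]
[[6,10],[7,14],[11,0],[28,2],[35,3],[36,20],[41,12],[42,1],[50,0]]
[[6,12],[7,14],[11,0],[28,2],[35,3],[36,20],[41,12],[42,1],[50,0]]
[[1,13],[7,14],[11,13],[15,0],[28,2],[35,3],[36,20],[41,12],[42,1],[50,0]]
[[1,13],[7,14],[11,13],[15,0],[28,2],[33,13],[36,20],[41,13],[46,1],[50,0]]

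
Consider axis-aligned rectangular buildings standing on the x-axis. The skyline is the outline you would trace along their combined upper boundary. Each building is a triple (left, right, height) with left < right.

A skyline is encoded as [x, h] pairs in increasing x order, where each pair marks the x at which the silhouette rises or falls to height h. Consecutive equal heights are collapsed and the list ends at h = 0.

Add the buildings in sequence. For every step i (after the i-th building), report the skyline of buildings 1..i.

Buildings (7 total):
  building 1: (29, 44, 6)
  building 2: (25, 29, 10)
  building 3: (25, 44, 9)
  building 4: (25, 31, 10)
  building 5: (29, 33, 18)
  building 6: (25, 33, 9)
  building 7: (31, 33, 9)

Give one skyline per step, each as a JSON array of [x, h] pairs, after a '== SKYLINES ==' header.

== SKYLINES ==
[[29,6],[44,0]]
[[25,10],[29,6],[44,0]]
[[25,10],[29,9],[44,0]]
[[25,10],[31,9],[44,0]]
[[25,10],[29,18],[33,9],[44,0]]
[[25,10],[29,18],[33,9],[44,0]]
[[25,10],[29,18],[33,9],[44,0]]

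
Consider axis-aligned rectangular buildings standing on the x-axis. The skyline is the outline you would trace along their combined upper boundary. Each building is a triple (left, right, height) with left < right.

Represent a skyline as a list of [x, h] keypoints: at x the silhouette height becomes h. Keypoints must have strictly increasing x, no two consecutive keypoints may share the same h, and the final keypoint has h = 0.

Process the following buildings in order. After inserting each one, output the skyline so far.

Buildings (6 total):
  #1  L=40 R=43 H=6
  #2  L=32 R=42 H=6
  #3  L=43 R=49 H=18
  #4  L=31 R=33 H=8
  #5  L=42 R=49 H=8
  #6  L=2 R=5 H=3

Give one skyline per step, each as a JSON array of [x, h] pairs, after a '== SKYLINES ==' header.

== SKYLINES ==
[[40,6],[43,0]]
[[32,6],[43,0]]
[[32,6],[43,18],[49,0]]
[[31,8],[33,6],[43,18],[49,0]]
[[31,8],[33,6],[42,8],[43,18],[49,0]]
[[2,3],[5,0],[31,8],[33,6],[42,8],[43,18],[49,0]]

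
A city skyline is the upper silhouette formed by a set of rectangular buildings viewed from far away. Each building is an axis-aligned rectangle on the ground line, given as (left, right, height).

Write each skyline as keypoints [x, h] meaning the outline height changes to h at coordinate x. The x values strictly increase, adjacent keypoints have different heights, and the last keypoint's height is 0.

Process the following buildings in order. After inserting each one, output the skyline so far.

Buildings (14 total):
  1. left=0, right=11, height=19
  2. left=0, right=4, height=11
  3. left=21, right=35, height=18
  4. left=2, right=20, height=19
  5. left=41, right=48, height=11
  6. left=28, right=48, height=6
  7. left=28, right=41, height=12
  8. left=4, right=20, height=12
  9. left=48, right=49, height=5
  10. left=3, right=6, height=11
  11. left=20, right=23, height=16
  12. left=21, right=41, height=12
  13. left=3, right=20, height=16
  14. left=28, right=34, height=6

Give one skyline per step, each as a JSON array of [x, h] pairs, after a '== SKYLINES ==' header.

== SKYLINES ==
[[0,19],[11,0]]
[[0,19],[11,0]]
[[0,19],[11,0],[21,18],[35,0]]
[[0,19],[20,0],[21,18],[35,0]]
[[0,19],[20,0],[21,18],[35,0],[41,11],[48,0]]
[[0,19],[20,0],[21,18],[35,6],[41,11],[48,0]]
[[0,19],[20,0],[21,18],[35,12],[41,11],[48,0]]
[[0,19],[20,0],[21,18],[35,12],[41,11],[48,0]]
[[0,19],[20,0],[21,18],[35,12],[41,11],[48,5],[49,0]]
[[0,19],[20,0],[21,18],[35,12],[41,11],[48,5],[49,0]]
[[0,19],[20,16],[21,18],[35,12],[41,11],[48,5],[49,0]]
[[0,19],[20,16],[21,18],[35,12],[41,11],[48,5],[49,0]]
[[0,19],[20,16],[21,18],[35,12],[41,11],[48,5],[49,0]]
[[0,19],[20,16],[21,18],[35,12],[41,11],[48,5],[49,0]]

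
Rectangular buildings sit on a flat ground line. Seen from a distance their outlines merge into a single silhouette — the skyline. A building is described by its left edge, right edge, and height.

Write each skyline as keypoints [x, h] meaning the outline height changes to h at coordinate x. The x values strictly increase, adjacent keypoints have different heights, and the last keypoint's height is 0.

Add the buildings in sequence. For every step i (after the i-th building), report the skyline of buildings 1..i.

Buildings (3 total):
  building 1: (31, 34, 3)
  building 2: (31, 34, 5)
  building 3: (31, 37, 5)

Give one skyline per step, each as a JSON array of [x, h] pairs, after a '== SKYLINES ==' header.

== SKYLINES ==
[[31,3],[34,0]]
[[31,5],[34,0]]
[[31,5],[37,0]]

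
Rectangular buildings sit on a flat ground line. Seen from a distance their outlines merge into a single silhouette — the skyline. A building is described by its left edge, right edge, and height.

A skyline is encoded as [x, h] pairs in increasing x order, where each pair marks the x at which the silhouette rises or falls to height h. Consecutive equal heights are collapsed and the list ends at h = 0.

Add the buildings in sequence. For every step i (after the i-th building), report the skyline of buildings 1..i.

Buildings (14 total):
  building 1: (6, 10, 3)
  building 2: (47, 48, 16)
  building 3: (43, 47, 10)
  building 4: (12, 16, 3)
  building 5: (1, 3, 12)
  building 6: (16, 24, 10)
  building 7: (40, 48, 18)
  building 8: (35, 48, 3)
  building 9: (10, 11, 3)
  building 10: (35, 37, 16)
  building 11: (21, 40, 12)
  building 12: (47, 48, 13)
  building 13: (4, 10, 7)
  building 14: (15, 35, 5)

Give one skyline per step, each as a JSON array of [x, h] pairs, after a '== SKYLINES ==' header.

== SKYLINES ==
[[6,3],[10,0]]
[[6,3],[10,0],[47,16],[48,0]]
[[6,3],[10,0],[43,10],[47,16],[48,0]]
[[6,3],[10,0],[12,3],[16,0],[43,10],[47,16],[48,0]]
[[1,12],[3,0],[6,3],[10,0],[12,3],[16,0],[43,10],[47,16],[48,0]]
[[1,12],[3,0],[6,3],[10,0],[12,3],[16,10],[24,0],[43,10],[47,16],[48,0]]
[[1,12],[3,0],[6,3],[10,0],[12,3],[16,10],[24,0],[40,18],[48,0]]
[[1,12],[3,0],[6,3],[10,0],[12,3],[16,10],[24,0],[35,3],[40,18],[48,0]]
[[1,12],[3,0],[6,3],[11,0],[12,3],[16,10],[24,0],[35,3],[40,18],[48,0]]
[[1,12],[3,0],[6,3],[11,0],[12,3],[16,10],[24,0],[35,16],[37,3],[40,18],[48,0]]
[[1,12],[3,0],[6,3],[11,0],[12,3],[16,10],[21,12],[35,16],[37,12],[40,18],[48,0]]
[[1,12],[3,0],[6,3],[11,0],[12,3],[16,10],[21,12],[35,16],[37,12],[40,18],[48,0]]
[[1,12],[3,0],[4,7],[10,3],[11,0],[12,3],[16,10],[21,12],[35,16],[37,12],[40,18],[48,0]]
[[1,12],[3,0],[4,7],[10,3],[11,0],[12,3],[15,5],[16,10],[21,12],[35,16],[37,12],[40,18],[48,0]]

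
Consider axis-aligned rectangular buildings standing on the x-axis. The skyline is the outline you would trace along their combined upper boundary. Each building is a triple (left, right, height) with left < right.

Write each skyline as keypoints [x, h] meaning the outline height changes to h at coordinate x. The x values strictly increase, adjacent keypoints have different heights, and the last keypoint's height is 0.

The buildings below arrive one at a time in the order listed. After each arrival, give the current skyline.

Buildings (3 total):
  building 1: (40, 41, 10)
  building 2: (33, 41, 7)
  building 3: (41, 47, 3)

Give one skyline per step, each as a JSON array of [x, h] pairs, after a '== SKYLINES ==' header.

== SKYLINES ==
[[40,10],[41,0]]
[[33,7],[40,10],[41,0]]
[[33,7],[40,10],[41,3],[47,0]]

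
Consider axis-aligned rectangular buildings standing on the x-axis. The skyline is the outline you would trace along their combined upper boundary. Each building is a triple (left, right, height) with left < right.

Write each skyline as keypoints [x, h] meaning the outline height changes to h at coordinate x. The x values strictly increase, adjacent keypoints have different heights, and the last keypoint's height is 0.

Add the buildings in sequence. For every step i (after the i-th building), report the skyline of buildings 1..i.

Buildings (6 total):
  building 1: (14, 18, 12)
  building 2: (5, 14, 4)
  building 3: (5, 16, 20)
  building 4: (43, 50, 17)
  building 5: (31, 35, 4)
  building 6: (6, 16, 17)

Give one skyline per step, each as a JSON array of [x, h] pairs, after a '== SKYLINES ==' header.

== SKYLINES ==
[[14,12],[18,0]]
[[5,4],[14,12],[18,0]]
[[5,20],[16,12],[18,0]]
[[5,20],[16,12],[18,0],[43,17],[50,0]]
[[5,20],[16,12],[18,0],[31,4],[35,0],[43,17],[50,0]]
[[5,20],[16,12],[18,0],[31,4],[35,0],[43,17],[50,0]]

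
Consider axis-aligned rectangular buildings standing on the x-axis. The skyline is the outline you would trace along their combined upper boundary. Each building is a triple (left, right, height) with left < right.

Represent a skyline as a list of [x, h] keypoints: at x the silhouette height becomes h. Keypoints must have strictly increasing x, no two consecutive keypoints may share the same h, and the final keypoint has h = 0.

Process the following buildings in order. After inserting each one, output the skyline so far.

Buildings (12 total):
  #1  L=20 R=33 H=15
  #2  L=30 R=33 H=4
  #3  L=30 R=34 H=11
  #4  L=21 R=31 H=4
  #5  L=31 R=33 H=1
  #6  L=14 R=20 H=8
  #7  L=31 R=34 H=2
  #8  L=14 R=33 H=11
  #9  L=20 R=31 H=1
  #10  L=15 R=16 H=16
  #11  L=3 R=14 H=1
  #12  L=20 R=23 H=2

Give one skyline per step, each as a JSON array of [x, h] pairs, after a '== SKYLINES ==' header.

== SKYLINES ==
[[20,15],[33,0]]
[[20,15],[33,0]]
[[20,15],[33,11],[34,0]]
[[20,15],[33,11],[34,0]]
[[20,15],[33,11],[34,0]]
[[14,8],[20,15],[33,11],[34,0]]
[[14,8],[20,15],[33,11],[34,0]]
[[14,11],[20,15],[33,11],[34,0]]
[[14,11],[20,15],[33,11],[34,0]]
[[14,11],[15,16],[16,11],[20,15],[33,11],[34,0]]
[[3,1],[14,11],[15,16],[16,11],[20,15],[33,11],[34,0]]
[[3,1],[14,11],[15,16],[16,11],[20,15],[33,11],[34,0]]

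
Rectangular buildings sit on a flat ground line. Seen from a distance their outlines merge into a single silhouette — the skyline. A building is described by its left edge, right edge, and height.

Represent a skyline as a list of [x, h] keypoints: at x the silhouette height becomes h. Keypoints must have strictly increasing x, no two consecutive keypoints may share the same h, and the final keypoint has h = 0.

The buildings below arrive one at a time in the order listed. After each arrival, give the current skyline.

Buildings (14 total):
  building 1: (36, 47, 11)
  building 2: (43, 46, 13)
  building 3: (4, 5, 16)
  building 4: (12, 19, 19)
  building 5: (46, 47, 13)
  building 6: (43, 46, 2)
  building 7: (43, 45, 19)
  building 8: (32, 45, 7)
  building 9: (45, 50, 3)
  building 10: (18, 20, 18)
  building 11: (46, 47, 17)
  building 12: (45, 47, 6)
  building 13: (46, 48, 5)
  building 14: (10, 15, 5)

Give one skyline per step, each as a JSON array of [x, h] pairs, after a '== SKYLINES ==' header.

== SKYLINES ==
[[36,11],[47,0]]
[[36,11],[43,13],[46,11],[47,0]]
[[4,16],[5,0],[36,11],[43,13],[46,11],[47,0]]
[[4,16],[5,0],[12,19],[19,0],[36,11],[43,13],[46,11],[47,0]]
[[4,16],[5,0],[12,19],[19,0],[36,11],[43,13],[47,0]]
[[4,16],[5,0],[12,19],[19,0],[36,11],[43,13],[47,0]]
[[4,16],[5,0],[12,19],[19,0],[36,11],[43,19],[45,13],[47,0]]
[[4,16],[5,0],[12,19],[19,0],[32,7],[36,11],[43,19],[45,13],[47,0]]
[[4,16],[5,0],[12,19],[19,0],[32,7],[36,11],[43,19],[45,13],[47,3],[50,0]]
[[4,16],[5,0],[12,19],[19,18],[20,0],[32,7],[36,11],[43,19],[45,13],[47,3],[50,0]]
[[4,16],[5,0],[12,19],[19,18],[20,0],[32,7],[36,11],[43,19],[45,13],[46,17],[47,3],[50,0]]
[[4,16],[5,0],[12,19],[19,18],[20,0],[32,7],[36,11],[43,19],[45,13],[46,17],[47,3],[50,0]]
[[4,16],[5,0],[12,19],[19,18],[20,0],[32,7],[36,11],[43,19],[45,13],[46,17],[47,5],[48,3],[50,0]]
[[4,16],[5,0],[10,5],[12,19],[19,18],[20,0],[32,7],[36,11],[43,19],[45,13],[46,17],[47,5],[48,3],[50,0]]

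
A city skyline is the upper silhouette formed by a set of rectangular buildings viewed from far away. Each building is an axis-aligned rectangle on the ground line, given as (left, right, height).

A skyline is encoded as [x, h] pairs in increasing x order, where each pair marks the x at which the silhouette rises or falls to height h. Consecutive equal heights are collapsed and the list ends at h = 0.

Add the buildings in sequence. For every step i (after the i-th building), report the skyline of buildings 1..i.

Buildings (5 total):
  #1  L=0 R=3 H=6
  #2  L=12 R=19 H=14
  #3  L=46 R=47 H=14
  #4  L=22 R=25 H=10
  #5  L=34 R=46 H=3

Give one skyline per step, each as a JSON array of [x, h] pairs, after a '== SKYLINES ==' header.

== SKYLINES ==
[[0,6],[3,0]]
[[0,6],[3,0],[12,14],[19,0]]
[[0,6],[3,0],[12,14],[19,0],[46,14],[47,0]]
[[0,6],[3,0],[12,14],[19,0],[22,10],[25,0],[46,14],[47,0]]
[[0,6],[3,0],[12,14],[19,0],[22,10],[25,0],[34,3],[46,14],[47,0]]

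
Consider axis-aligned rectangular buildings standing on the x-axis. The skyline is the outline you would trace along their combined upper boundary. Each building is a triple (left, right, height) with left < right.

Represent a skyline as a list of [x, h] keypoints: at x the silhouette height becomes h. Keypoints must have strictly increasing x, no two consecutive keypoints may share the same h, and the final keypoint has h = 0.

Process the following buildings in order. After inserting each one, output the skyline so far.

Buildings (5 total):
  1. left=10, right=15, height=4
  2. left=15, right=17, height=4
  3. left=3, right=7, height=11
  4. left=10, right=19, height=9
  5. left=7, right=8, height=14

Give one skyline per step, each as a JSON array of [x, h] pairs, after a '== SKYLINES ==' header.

== SKYLINES ==
[[10,4],[15,0]]
[[10,4],[17,0]]
[[3,11],[7,0],[10,4],[17,0]]
[[3,11],[7,0],[10,9],[19,0]]
[[3,11],[7,14],[8,0],[10,9],[19,0]]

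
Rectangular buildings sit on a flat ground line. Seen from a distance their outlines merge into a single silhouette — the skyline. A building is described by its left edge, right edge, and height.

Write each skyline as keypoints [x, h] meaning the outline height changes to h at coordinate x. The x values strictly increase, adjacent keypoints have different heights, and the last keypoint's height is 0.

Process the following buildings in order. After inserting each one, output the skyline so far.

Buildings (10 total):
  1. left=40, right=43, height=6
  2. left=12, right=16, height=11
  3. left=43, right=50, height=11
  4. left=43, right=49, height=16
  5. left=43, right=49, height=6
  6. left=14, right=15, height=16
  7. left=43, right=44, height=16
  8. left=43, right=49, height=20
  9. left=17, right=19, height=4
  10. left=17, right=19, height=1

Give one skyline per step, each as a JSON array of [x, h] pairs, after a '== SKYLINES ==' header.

== SKYLINES ==
[[40,6],[43,0]]
[[12,11],[16,0],[40,6],[43,0]]
[[12,11],[16,0],[40,6],[43,11],[50,0]]
[[12,11],[16,0],[40,6],[43,16],[49,11],[50,0]]
[[12,11],[16,0],[40,6],[43,16],[49,11],[50,0]]
[[12,11],[14,16],[15,11],[16,0],[40,6],[43,16],[49,11],[50,0]]
[[12,11],[14,16],[15,11],[16,0],[40,6],[43,16],[49,11],[50,0]]
[[12,11],[14,16],[15,11],[16,0],[40,6],[43,20],[49,11],[50,0]]
[[12,11],[14,16],[15,11],[16,0],[17,4],[19,0],[40,6],[43,20],[49,11],[50,0]]
[[12,11],[14,16],[15,11],[16,0],[17,4],[19,0],[40,6],[43,20],[49,11],[50,0]]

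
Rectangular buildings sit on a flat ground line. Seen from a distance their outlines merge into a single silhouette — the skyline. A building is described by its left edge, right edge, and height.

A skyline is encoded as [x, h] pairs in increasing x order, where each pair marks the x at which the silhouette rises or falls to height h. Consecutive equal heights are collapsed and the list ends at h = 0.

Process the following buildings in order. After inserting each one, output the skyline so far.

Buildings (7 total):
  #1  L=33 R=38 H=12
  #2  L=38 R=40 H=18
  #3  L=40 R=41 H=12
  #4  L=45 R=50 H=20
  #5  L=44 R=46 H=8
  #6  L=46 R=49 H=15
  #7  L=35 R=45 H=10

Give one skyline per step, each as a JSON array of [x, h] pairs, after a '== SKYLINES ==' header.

== SKYLINES ==
[[33,12],[38,0]]
[[33,12],[38,18],[40,0]]
[[33,12],[38,18],[40,12],[41,0]]
[[33,12],[38,18],[40,12],[41,0],[45,20],[50,0]]
[[33,12],[38,18],[40,12],[41,0],[44,8],[45,20],[50,0]]
[[33,12],[38,18],[40,12],[41,0],[44,8],[45,20],[50,0]]
[[33,12],[38,18],[40,12],[41,10],[45,20],[50,0]]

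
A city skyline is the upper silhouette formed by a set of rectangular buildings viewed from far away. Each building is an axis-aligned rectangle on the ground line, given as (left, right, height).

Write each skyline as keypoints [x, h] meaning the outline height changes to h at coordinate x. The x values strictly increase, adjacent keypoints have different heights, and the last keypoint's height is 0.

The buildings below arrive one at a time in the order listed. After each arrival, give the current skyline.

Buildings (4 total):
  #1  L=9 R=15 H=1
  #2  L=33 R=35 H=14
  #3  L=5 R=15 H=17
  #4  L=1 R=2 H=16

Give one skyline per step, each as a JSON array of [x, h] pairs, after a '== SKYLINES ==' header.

== SKYLINES ==
[[9,1],[15,0]]
[[9,1],[15,0],[33,14],[35,0]]
[[5,17],[15,0],[33,14],[35,0]]
[[1,16],[2,0],[5,17],[15,0],[33,14],[35,0]]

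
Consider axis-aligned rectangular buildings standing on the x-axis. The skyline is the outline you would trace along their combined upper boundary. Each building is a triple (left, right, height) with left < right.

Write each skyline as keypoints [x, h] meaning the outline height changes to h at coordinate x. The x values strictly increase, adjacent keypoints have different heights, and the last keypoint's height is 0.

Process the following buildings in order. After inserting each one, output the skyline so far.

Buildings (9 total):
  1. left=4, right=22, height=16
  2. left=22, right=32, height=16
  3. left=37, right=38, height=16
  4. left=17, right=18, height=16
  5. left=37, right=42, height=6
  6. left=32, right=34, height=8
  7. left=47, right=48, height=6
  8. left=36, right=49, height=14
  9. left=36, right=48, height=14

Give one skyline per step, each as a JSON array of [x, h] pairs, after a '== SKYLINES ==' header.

== SKYLINES ==
[[4,16],[22,0]]
[[4,16],[32,0]]
[[4,16],[32,0],[37,16],[38,0]]
[[4,16],[32,0],[37,16],[38,0]]
[[4,16],[32,0],[37,16],[38,6],[42,0]]
[[4,16],[32,8],[34,0],[37,16],[38,6],[42,0]]
[[4,16],[32,8],[34,0],[37,16],[38,6],[42,0],[47,6],[48,0]]
[[4,16],[32,8],[34,0],[36,14],[37,16],[38,14],[49,0]]
[[4,16],[32,8],[34,0],[36,14],[37,16],[38,14],[49,0]]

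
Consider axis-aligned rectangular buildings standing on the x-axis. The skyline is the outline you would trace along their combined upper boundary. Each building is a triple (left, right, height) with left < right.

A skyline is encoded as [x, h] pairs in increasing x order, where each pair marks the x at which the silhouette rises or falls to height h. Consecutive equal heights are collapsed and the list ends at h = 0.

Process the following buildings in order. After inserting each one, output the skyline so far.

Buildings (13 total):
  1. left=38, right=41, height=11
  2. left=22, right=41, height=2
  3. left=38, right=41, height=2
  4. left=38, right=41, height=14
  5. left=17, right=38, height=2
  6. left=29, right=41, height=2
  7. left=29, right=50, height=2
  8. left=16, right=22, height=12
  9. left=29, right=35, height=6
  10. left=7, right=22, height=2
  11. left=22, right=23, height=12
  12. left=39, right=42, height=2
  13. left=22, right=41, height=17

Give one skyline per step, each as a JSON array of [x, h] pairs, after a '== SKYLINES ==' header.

== SKYLINES ==
[[38,11],[41,0]]
[[22,2],[38,11],[41,0]]
[[22,2],[38,11],[41,0]]
[[22,2],[38,14],[41,0]]
[[17,2],[38,14],[41,0]]
[[17,2],[38,14],[41,0]]
[[17,2],[38,14],[41,2],[50,0]]
[[16,12],[22,2],[38,14],[41,2],[50,0]]
[[16,12],[22,2],[29,6],[35,2],[38,14],[41,2],[50,0]]
[[7,2],[16,12],[22,2],[29,6],[35,2],[38,14],[41,2],[50,0]]
[[7,2],[16,12],[23,2],[29,6],[35,2],[38,14],[41,2],[50,0]]
[[7,2],[16,12],[23,2],[29,6],[35,2],[38,14],[41,2],[50,0]]
[[7,2],[16,12],[22,17],[41,2],[50,0]]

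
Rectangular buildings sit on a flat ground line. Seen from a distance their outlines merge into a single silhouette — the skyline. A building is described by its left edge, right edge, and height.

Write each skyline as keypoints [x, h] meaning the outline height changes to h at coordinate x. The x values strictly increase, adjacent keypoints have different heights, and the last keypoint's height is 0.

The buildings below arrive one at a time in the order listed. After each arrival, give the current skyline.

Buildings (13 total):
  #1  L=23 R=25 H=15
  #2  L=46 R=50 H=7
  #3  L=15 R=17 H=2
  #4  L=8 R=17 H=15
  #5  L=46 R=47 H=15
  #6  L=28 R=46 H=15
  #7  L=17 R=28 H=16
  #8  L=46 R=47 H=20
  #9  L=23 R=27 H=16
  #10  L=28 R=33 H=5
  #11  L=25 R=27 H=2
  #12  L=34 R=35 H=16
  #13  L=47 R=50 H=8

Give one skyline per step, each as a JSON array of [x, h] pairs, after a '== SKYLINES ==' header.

== SKYLINES ==
[[23,15],[25,0]]
[[23,15],[25,0],[46,7],[50,0]]
[[15,2],[17,0],[23,15],[25,0],[46,7],[50,0]]
[[8,15],[17,0],[23,15],[25,0],[46,7],[50,0]]
[[8,15],[17,0],[23,15],[25,0],[46,15],[47,7],[50,0]]
[[8,15],[17,0],[23,15],[25,0],[28,15],[47,7],[50,0]]
[[8,15],[17,16],[28,15],[47,7],[50,0]]
[[8,15],[17,16],[28,15],[46,20],[47,7],[50,0]]
[[8,15],[17,16],[28,15],[46,20],[47,7],[50,0]]
[[8,15],[17,16],[28,15],[46,20],[47,7],[50,0]]
[[8,15],[17,16],[28,15],[46,20],[47,7],[50,0]]
[[8,15],[17,16],[28,15],[34,16],[35,15],[46,20],[47,7],[50,0]]
[[8,15],[17,16],[28,15],[34,16],[35,15],[46,20],[47,8],[50,0]]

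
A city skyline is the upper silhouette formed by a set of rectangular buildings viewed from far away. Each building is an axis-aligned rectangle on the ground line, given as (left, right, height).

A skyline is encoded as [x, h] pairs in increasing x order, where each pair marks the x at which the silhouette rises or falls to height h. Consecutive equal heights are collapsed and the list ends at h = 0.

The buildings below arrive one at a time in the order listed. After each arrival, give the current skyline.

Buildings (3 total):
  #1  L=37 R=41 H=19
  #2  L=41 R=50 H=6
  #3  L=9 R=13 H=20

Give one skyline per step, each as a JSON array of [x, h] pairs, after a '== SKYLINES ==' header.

== SKYLINES ==
[[37,19],[41,0]]
[[37,19],[41,6],[50,0]]
[[9,20],[13,0],[37,19],[41,6],[50,0]]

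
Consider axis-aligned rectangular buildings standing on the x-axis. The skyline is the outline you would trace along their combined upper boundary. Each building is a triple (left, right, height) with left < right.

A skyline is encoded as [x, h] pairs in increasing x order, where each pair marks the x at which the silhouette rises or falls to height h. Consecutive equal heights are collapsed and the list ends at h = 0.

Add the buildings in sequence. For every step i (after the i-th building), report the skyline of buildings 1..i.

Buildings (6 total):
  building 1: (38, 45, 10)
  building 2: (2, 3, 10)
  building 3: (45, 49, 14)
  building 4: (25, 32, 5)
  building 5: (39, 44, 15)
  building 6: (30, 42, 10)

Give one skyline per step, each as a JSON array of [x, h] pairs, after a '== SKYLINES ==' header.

== SKYLINES ==
[[38,10],[45,0]]
[[2,10],[3,0],[38,10],[45,0]]
[[2,10],[3,0],[38,10],[45,14],[49,0]]
[[2,10],[3,0],[25,5],[32,0],[38,10],[45,14],[49,0]]
[[2,10],[3,0],[25,5],[32,0],[38,10],[39,15],[44,10],[45,14],[49,0]]
[[2,10],[3,0],[25,5],[30,10],[39,15],[44,10],[45,14],[49,0]]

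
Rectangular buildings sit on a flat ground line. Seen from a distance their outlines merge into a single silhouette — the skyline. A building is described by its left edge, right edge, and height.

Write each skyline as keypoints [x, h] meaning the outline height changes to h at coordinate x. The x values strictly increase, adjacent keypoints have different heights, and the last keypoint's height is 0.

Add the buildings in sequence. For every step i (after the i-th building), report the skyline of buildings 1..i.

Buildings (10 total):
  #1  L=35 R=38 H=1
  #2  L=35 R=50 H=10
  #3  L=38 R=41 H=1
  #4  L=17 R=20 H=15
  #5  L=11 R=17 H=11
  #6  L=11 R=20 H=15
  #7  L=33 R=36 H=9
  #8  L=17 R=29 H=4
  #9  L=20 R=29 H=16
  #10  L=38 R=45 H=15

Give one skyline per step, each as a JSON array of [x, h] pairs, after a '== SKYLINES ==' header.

== SKYLINES ==
[[35,1],[38,0]]
[[35,10],[50,0]]
[[35,10],[50,0]]
[[17,15],[20,0],[35,10],[50,0]]
[[11,11],[17,15],[20,0],[35,10],[50,0]]
[[11,15],[20,0],[35,10],[50,0]]
[[11,15],[20,0],[33,9],[35,10],[50,0]]
[[11,15],[20,4],[29,0],[33,9],[35,10],[50,0]]
[[11,15],[20,16],[29,0],[33,9],[35,10],[50,0]]
[[11,15],[20,16],[29,0],[33,9],[35,10],[38,15],[45,10],[50,0]]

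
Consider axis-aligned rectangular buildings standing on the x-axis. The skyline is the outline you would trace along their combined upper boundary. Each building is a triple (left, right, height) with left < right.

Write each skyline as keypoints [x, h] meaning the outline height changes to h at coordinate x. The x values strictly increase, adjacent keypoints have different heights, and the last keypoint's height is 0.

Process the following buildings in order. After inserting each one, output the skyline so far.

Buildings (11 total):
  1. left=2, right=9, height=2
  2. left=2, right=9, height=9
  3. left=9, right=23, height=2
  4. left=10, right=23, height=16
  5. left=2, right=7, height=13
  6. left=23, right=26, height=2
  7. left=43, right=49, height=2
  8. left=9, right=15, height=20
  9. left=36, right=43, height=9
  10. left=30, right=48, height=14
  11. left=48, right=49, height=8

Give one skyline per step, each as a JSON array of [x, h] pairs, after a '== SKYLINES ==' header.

== SKYLINES ==
[[2,2],[9,0]]
[[2,9],[9,0]]
[[2,9],[9,2],[23,0]]
[[2,9],[9,2],[10,16],[23,0]]
[[2,13],[7,9],[9,2],[10,16],[23,0]]
[[2,13],[7,9],[9,2],[10,16],[23,2],[26,0]]
[[2,13],[7,9],[9,2],[10,16],[23,2],[26,0],[43,2],[49,0]]
[[2,13],[7,9],[9,20],[15,16],[23,2],[26,0],[43,2],[49,0]]
[[2,13],[7,9],[9,20],[15,16],[23,2],[26,0],[36,9],[43,2],[49,0]]
[[2,13],[7,9],[9,20],[15,16],[23,2],[26,0],[30,14],[48,2],[49,0]]
[[2,13],[7,9],[9,20],[15,16],[23,2],[26,0],[30,14],[48,8],[49,0]]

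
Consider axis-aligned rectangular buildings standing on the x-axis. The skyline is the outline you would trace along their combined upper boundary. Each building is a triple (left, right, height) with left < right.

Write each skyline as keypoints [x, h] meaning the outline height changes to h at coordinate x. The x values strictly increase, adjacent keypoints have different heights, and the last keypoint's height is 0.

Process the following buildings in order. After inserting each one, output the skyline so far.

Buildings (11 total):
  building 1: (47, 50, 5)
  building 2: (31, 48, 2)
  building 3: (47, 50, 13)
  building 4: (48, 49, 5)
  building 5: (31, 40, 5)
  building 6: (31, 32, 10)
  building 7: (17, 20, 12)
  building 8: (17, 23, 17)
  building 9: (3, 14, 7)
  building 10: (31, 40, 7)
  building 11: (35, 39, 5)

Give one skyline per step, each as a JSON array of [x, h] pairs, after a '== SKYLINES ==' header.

== SKYLINES ==
[[47,5],[50,0]]
[[31,2],[47,5],[50,0]]
[[31,2],[47,13],[50,0]]
[[31,2],[47,13],[50,0]]
[[31,5],[40,2],[47,13],[50,0]]
[[31,10],[32,5],[40,2],[47,13],[50,0]]
[[17,12],[20,0],[31,10],[32,5],[40,2],[47,13],[50,0]]
[[17,17],[23,0],[31,10],[32,5],[40,2],[47,13],[50,0]]
[[3,7],[14,0],[17,17],[23,0],[31,10],[32,5],[40,2],[47,13],[50,0]]
[[3,7],[14,0],[17,17],[23,0],[31,10],[32,7],[40,2],[47,13],[50,0]]
[[3,7],[14,0],[17,17],[23,0],[31,10],[32,7],[40,2],[47,13],[50,0]]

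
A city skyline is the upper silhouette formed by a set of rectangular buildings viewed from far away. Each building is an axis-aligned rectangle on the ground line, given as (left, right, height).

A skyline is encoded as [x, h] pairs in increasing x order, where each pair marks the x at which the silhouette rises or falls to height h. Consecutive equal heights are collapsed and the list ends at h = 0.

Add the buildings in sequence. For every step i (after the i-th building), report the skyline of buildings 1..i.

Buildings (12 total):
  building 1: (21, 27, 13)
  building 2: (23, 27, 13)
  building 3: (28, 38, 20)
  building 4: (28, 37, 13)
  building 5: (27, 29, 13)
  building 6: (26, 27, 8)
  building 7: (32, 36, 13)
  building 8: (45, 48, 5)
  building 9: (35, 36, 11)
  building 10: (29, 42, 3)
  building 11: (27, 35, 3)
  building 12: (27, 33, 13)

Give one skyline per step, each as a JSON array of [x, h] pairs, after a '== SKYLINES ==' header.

== SKYLINES ==
[[21,13],[27,0]]
[[21,13],[27,0]]
[[21,13],[27,0],[28,20],[38,0]]
[[21,13],[27,0],[28,20],[38,0]]
[[21,13],[28,20],[38,0]]
[[21,13],[28,20],[38,0]]
[[21,13],[28,20],[38,0]]
[[21,13],[28,20],[38,0],[45,5],[48,0]]
[[21,13],[28,20],[38,0],[45,5],[48,0]]
[[21,13],[28,20],[38,3],[42,0],[45,5],[48,0]]
[[21,13],[28,20],[38,3],[42,0],[45,5],[48,0]]
[[21,13],[28,20],[38,3],[42,0],[45,5],[48,0]]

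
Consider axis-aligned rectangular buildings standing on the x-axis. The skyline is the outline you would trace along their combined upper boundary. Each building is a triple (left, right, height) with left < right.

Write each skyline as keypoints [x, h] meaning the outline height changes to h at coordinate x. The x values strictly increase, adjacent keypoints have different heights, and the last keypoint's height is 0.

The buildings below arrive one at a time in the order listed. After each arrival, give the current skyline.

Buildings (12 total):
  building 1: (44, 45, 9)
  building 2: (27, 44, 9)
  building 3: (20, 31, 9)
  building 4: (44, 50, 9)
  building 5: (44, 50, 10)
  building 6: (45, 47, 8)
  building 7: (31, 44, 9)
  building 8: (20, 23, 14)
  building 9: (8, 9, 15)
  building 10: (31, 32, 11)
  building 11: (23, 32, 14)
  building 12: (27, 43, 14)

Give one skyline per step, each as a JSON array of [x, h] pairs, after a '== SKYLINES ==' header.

== SKYLINES ==
[[44,9],[45,0]]
[[27,9],[45,0]]
[[20,9],[45,0]]
[[20,9],[50,0]]
[[20,9],[44,10],[50,0]]
[[20,9],[44,10],[50,0]]
[[20,9],[44,10],[50,0]]
[[20,14],[23,9],[44,10],[50,0]]
[[8,15],[9,0],[20,14],[23,9],[44,10],[50,0]]
[[8,15],[9,0],[20,14],[23,9],[31,11],[32,9],[44,10],[50,0]]
[[8,15],[9,0],[20,14],[32,9],[44,10],[50,0]]
[[8,15],[9,0],[20,14],[43,9],[44,10],[50,0]]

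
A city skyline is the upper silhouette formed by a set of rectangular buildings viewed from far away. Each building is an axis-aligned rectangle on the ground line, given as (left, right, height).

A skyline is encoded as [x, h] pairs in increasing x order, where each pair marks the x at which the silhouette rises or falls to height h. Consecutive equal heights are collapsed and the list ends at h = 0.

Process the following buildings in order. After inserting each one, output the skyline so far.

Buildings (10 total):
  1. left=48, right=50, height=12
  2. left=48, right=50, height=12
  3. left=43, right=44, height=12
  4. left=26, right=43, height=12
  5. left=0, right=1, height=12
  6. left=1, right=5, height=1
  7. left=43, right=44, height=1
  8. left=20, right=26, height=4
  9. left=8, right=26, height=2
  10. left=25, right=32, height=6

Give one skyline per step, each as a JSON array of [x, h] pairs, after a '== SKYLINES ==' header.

== SKYLINES ==
[[48,12],[50,0]]
[[48,12],[50,0]]
[[43,12],[44,0],[48,12],[50,0]]
[[26,12],[44,0],[48,12],[50,0]]
[[0,12],[1,0],[26,12],[44,0],[48,12],[50,0]]
[[0,12],[1,1],[5,0],[26,12],[44,0],[48,12],[50,0]]
[[0,12],[1,1],[5,0],[26,12],[44,0],[48,12],[50,0]]
[[0,12],[1,1],[5,0],[20,4],[26,12],[44,0],[48,12],[50,0]]
[[0,12],[1,1],[5,0],[8,2],[20,4],[26,12],[44,0],[48,12],[50,0]]
[[0,12],[1,1],[5,0],[8,2],[20,4],[25,6],[26,12],[44,0],[48,12],[50,0]]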